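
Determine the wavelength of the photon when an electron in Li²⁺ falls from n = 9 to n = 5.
366.1333 nm

First, find the transition energy using E_n = -13.6057 Z² / n² eV:
E_9 = -13.6057 × 3² / 9² = -1.51174444 eV
E_5 = -13.6057 × 3² / 5² = -4.89805200 eV

Photon energy: |ΔE| = |E_5 - E_9| = 3.38630756 eV

Convert to wavelength using E = hc/λ with hc = 1239.84 eV·nm:
λ = hc/E = 1239.84 eV·nm / 3.38630756 eV
λ = 366.1333 nm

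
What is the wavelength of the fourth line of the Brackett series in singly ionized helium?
486.01 nm

The lines of a series are numbered from the longest wavelength (smallest ΔE) outward; the fourth line is the transition from n = n_f + 4 to n_f.
The Brackett series has all transitions ending at n_f = 4.

For He⁺ (Z = 2), the fourth line (δ-line) is the jump from n = 8 to n = 4:
E_8 = -13.6057 × 2² / 8² = -0.850356 eV
E_4 = -13.6057 × 2² / 4² = -3.401425 eV
ΔE = E_8 - E_4 = 2.551069 eV

λ = hc/E = 1239.84 eV·nm / 2.551069 eV
λ = 486.01 nm

This is the δ-line of the Brackett series in He⁺.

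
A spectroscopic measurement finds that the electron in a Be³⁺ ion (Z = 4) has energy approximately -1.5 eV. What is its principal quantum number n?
n = 12

The exact energy levels follow E_n = -13.6057 Z² / n² eV with Z = 4.

The measured value (-1.5 eV) is reported to only 2 significant figures, so we must test candidate n values and see which one matches to that precision.

Candidate energies:
  n = 10:  E = -13.6057 × 4² / 10² = -2.176912 eV
  n = 11:  E = -13.6057 × 4² / 11² = -1.799101 eV
  n = 12:  E = -13.6057 × 4² / 12² = -1.511744 eV  ← matches
  n = 13:  E = -13.6057 × 4² / 13² = -1.288114 eV
  n = 14:  E = -13.6057 × 4² / 14² = -1.110669 eV

Checking against the measurement of -1.5 eV (2 sig figs), only n = 12 agrees:
E_12 = -1.511744 eV, which rounds to -1.5 eV ✓

Therefore n = 12.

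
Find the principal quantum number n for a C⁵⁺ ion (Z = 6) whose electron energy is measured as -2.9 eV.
n = 13

The exact energy levels follow E_n = -13.6057 Z² / n² eV with Z = 6.

The measured value (-2.9 eV) is reported to only 2 significant figures, so we must test candidate n values and see which one matches to that precision.

Candidate energies:
  n = 11:  E = -13.6057 × 6² / 11² = -4.04798 eV
  n = 12:  E = -13.6057 × 6² / 12² = -3.40143 eV
  n = 13:  E = -13.6057 × 6² / 13² = -2.89826 eV  ← matches
  n = 14:  E = -13.6057 × 6² / 14² = -2.49901 eV
  n = 15:  E = -13.6057 × 6² / 15² = -2.17691 eV

Checking against the measurement of -2.9 eV (2 sig figs), only n = 13 agrees:
E_13 = -2.89826 eV, which rounds to -2.9 eV ✓

Therefore n = 13.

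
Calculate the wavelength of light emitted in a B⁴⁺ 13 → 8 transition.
375.476 nm

First, find the transition energy using E_n = -13.6057 Z² / n² eV:
E_13 = -13.6057 × 5² / 13² = -2.0126775 eV
E_8 = -13.6057 × 5² / 8² = -5.3147266 eV

Photon energy: |ΔE| = |E_8 - E_13| = 3.3020491 eV

Convert to wavelength using E = hc/λ with hc = 1239.84 eV·nm:
λ = hc/E = 1239.84 eV·nm / 3.3020491 eV
λ = 375.476 nm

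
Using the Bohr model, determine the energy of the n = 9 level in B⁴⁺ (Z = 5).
-4.199290 eV

For hydrogen-like ions, the energy levels scale with Z²:
E_n = -13.6057 Z² / n² eV

For B⁴⁺ (Z = 5) at n = 9:
E_9 = -13.6057 × 5² / 9²
E_9 = -13.6057 × 25 / 81
E_9 = -340.1425 / 81
E_9 = -4.199290 eV

The energy is 25 times more negative than hydrogen at the same n due to the stronger nuclear charge.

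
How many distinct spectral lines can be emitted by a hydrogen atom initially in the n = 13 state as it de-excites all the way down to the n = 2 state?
66

The electron can occupy levels n = 2, 3, ..., 13 during de-excitation — that is m = 13 - 2 + 1 = 12 distinct levels.

The number of distinct spectral lines equals the number of ways to choose 2 of these m levels (each pair gives one possible emission transition):

Number of lines = m(m-1)/2 = 12×11/2 = 66

These correspond to all possible transitions between the 12 levels:
13 → 12, 13 → 11, 13 → 10, 13 → 9, 13 → 8, 13 → 7, 13 → 6, 13 → 5...

Each transition produces a photon with a unique energy (and thus wavelength). This count does not depend on Z.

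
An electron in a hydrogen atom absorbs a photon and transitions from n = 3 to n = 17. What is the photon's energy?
1.46 eV

The energy levels of a hydrogen-like atom are E_n = -13.6057 eV / n².

Energy at n = 3: E_3 = -13.6057 / 3² = -1.51174 eV
Energy at n = 17: E_17 = -13.6057 / 17² = -0.04708 eV

The excitation energy is the difference:
ΔE = E_17 - E_3
ΔE = -0.04708 - (-1.51174)
ΔE = 1.46 eV

Since this is positive, energy must be absorbed (photon absorption).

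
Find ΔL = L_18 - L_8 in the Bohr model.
1.05457e-33 J·s (or 10ℏ)

In the Bohr model, L_n = nℏ where ℏ = 1.0545718e-34 J·s.

L_18 = 18ℏ = 1.8982292e-33 J·s
L_8 = 8ℏ = 8.4365744e-34 J·s

ΔL = L_18 - L_8 = (18 - 8)ℏ = 10ℏ
ΔL = 10 × 1.0545718e-34 J·s = 1.05457e-33 J·s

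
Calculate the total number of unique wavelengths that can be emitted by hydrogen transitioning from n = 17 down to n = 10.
28

The electron can occupy levels n = 10, 11, ..., 17 during de-excitation — that is m = 17 - 10 + 1 = 8 distinct levels.

The number of distinct spectral lines equals the number of ways to choose 2 of these m levels (each pair gives one possible emission transition):

Number of lines = m(m-1)/2 = 8×7/2 = 28

These correspond to all possible transitions between the 8 levels:
17 → 16, 17 → 15, 17 → 14, 17 → 13, 17 → 12, 17 → 11, 17 → 10, 16 → 15...

Each transition produces a photon with a unique energy (and thus wavelength). This count does not depend on Z.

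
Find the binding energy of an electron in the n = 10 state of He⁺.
0.54 eV

The ionization energy is the energy needed to remove the electron completely (n → ∞).

For a hydrogen-like ion with Z = 2, E_n = -13.6057 Z² / n² eV.

At n = 10: E_10 = -13.6057 × 2² / 10² = -0.54423 eV
At n = ∞: E_∞ = 0 eV

Ionization energy = E_∞ - E_10 = 0 - (-0.54423) = 0.54423 eV
Ionization energy ≈ 0.54 eV

This is also called the binding energy of the electron in state n = 10.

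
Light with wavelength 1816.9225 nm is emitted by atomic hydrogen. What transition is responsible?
n = 9 → n = 4

First, find the photon energy from the wavelength (hc = 1239.84 eV·nm):
E = hc/λ = 1239.84 eV·nm / 1816.9225 nm = 0.68238464 eV

The energy levels of hydrogen satisfy E_n = -13.6057 / n² eV, so an emission n_i → n_f releases
ΔE = 13.6057 × (1/n_f² − 1/n_i²) eV.

Setting ΔE equal to the photon energy:
1/n_f² − 1/n_i² = 0.68238464 / 13.6057 = 0.050154321

Since 1/n_i² must be positive, we need 1/n_f² > 0.050154321, i.e. n_f ≤ 4. For each allowed n_f, solve n_i = (1/n_f² − 0.050154321)^(−1/2) and check whether it is a whole number:
  n_f = 1: 1/n_i² = 1.000000000 − 0.050154321 = 0.949845679 → n_i = 1.026  (not an integer) ✗
  n_f = 2: 1/n_i² = 0.250000000 − 0.050154321 = 0.199845679 → n_i = 2.237  (not an integer) ✗
  n_f = 3: 1/n_i² = 0.111111111 − 0.050154321 = 0.060956790 → n_i = 4.050  (not an integer) ✗
  n_f = 4: 1/n_i² = 0.062500000 − 0.050154321 = 0.012345679 → n_i = 9.000  → integer, n_i = 9 ✓

Only n_f = 4 gives an integer upper level, n_i = 9.

The transition is from n = 9 to n = 4 (emission).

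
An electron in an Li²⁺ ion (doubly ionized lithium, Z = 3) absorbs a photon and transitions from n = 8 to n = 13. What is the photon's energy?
1.188738 eV

The energy levels of a hydrogen-like atom are E_n = -13.6057 Z² eV / n².

Energy at n = 8: E_8 = -13.6057 × 3² / 8² = -1.913301563 eV
Energy at n = 13: E_13 = -13.6057 × 3² / 13² = -0.724563905 eV

The excitation energy is the difference:
ΔE = E_13 - E_8
ΔE = -0.724563905 - (-1.913301563)
ΔE = 1.188738 eV

Since this is positive, energy must be absorbed (photon absorption).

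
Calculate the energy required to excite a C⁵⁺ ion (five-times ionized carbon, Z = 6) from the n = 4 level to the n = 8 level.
22.9596 eV

The energy levels of a hydrogen-like atom are E_n = -13.6057 Z² eV / n².

Energy at n = 4: E_4 = -13.6057 × 6² / 4² = -30.6128250 eV
Energy at n = 8: E_8 = -13.6057 × 6² / 8² = -7.6532063 eV

The excitation energy is the difference:
ΔE = E_8 - E_4
ΔE = -7.6532063 - (-30.6128250)
ΔE = 22.9596 eV

Since this is positive, energy must be absorbed (photon absorption).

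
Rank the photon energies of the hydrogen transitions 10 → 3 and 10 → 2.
10 → 2

Calculate the energy for each transition:

Transition 10 → 3:
ΔE₁ = |E_3 - E_10| = |-13.6057/3² - (-13.6057/10²)|
ΔE₁ = |-1.51174444444 - (-0.13605700000)| = 1.37568744 eV

Transition 10 → 2:
ΔE₂ = |E_2 - E_10| = |-13.6057/2² - (-13.6057/10²)|
ΔE₂ = |-3.40142500000 - (-0.13605700000)| = 3.26536800 eV

Since 3.26536800 eV > 1.37568744 eV, the transition 10 → 2 emits the more energetic photon.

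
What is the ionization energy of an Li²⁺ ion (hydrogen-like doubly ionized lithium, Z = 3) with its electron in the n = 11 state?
1.012 eV

The ionization energy is the energy needed to remove the electron completely (n → ∞).

For a hydrogen-like ion with Z = 3, E_n = -13.6057 Z² / n² eV.

At n = 11: E_11 = -13.6057 × 3² / 11² = -1.011994 eV
At n = ∞: E_∞ = 0 eV

Ionization energy = E_∞ - E_11 = 0 - (-1.011994) = 1.011994 eV
Ionization energy ≈ 1.012 eV

This is also called the binding energy of the electron in state n = 11.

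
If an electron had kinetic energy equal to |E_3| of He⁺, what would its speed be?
1.458e+06 m/s (or 0.486490% of c)

The binding energy at n = 3 for He⁺ is:
E_3 = -13.6057 × 2²/3² = -6.04697778 eV
|E_3| = 6.04697778 eV

Convert to Joules:
KE = 6.04697778 eV × (1.602177 × 10⁻¹⁹ J/eV) = 9.68833e-19 J

Using KE = ½mv²:
v = √(2·KE/m_e)
v = √(2 × 9.68833e-19 J / 9.10938 × 10⁻³¹ kg)
v = 1.458e+06 m/s

This is approximately 0.486490% the speed of light.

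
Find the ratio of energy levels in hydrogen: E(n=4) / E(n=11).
7.5625

Using E_n = -13.6057 Z² / n² eV with Z = 1:

E_4 = -13.6057 / 4² = -13.6057 / 16 = -0.8503562500 eV
E_11 = -13.6057 / 11² = -13.6057 / 121 = -0.1124438017 eV

The ratio is:
E_4/E_11 = (-0.8503562500) / (-0.1124438017)
E_4/E_11 = (-13.6057/16) / (-13.6057/121)
E_4/E_11 = 121/16
E_4/E_11 = 7.5625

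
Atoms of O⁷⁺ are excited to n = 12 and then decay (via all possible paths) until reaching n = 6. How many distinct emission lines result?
21

The electron can occupy levels n = 6, 7, ..., 12 during de-excitation — that is m = 12 - 6 + 1 = 7 distinct levels.

The number of distinct spectral lines equals the number of ways to choose 2 of these m levels (each pair gives one possible emission transition):

Number of lines = m(m-1)/2 = 7×6/2 = 21

These correspond to all possible transitions between the 7 levels:
12 → 11, 12 → 10, 12 → 9, 12 → 8, 12 → 7, 12 → 6, 11 → 10, 11 → 9...

Each transition produces a photon with a unique energy (and thus wavelength). This count does not depend on Z.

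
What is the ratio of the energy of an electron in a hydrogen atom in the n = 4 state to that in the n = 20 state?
25.00000

Using E_n = -13.6057 Z² / n² eV with Z = 1:

E_4 = -13.6057 / 4² = -13.6057 / 16 = -0.85035625000 eV
E_20 = -13.6057 / 20² = -13.6057 / 400 = -0.03401425000 eV

The ratio is:
E_4/E_20 = (-0.85035625000) / (-0.03401425000)
E_4/E_20 = (-13.6057/16) / (-13.6057/400)
E_4/E_20 = 400/16
E_4/E_20 = 25.00000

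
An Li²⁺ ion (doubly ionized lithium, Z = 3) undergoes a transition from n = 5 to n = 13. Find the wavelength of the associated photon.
297.075245 nm

First, find the transition energy using E_n = -13.6057 Z² / n² eV:
E_5 = -13.6057 × 3² / 5² = -4.8980520000 eV
E_13 = -13.6057 × 3² / 13² = -0.7245639053 eV

Photon energy: |ΔE| = |E_13 - E_5| = 4.1734880947 eV

Convert to wavelength using E = hc/λ with hc = 1239.84 eV·nm:
λ = hc/E = 1239.84 eV·nm / 4.1734880947 eV
λ = 297.075245 nm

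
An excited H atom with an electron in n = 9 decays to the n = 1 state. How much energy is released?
13.438 eV

The energy levels are E_n = -13.6057 eV / n².

Energy at n = 9: E_9 = -13.6057 / 9² = -0.167972 eV
Energy at n = 1: E_1 = -13.6057 / 1² = -13.605700 eV

For emission (electron falling to lower state), the photon energy is:
E_photon = E_9 - E_1 = |-0.167972 - (-13.605700)|
E_photon = 13.438 eV

This energy is carried away by the emitted photon.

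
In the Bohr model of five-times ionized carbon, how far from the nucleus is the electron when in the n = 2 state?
0.0353 nm (or 0.3528 Å)

The Bohr radius formula is:
r_n = n² a₀ / Z

where a₀ = 0.0529177 nm is the Bohr radius.

For C⁵⁺ (Z = 6) at n = 2:
r_2 = 2² × 0.0529177 nm / 6
r_2 = 4 × 0.0529177 nm / 6
r_2 = 0.21167 nm / 6
r_2 = 0.0353 nm

The electron orbits at approximately 0.0353 nm from the nucleus.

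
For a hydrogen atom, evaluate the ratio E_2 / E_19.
90.2500

Using E_n = -13.6057 Z² / n² eV with Z = 1:

E_2 = -13.6057 / 2² = -13.6057 / 4 = -3.4014250000 eV
E_19 = -13.6057 / 19² = -13.6057 / 361 = -0.0376889197 eV

The ratio is:
E_2/E_19 = (-3.4014250000) / (-0.0376889197)
E_2/E_19 = (-13.6057/4) / (-13.6057/361)
E_2/E_19 = 361/4
E_2/E_19 = 90.2500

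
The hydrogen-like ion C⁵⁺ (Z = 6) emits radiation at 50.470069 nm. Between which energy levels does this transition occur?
n = 9 → n = 4

First, find the photon energy from the wavelength (hc = 1239.84 eV·nm):
E = hc/λ = 1239.84 eV·nm / 50.470069 nm = 24.565847 eV

The energy levels of C⁵⁺ satisfy E_n = -13.6057 × 6² / n² eV, so an emission n_i → n_f releases
ΔE = 13.6057 × 6² × (1/n_f² − 1/n_i²) eV.

Setting ΔE equal to the photon energy:
1/n_f² − 1/n_i² = 24.565847 / (13.6057 × 6²) = 0.050154321

Since 1/n_i² must be positive, we need 1/n_f² > 0.050154321, i.e. n_f ≤ 4. For each allowed n_f, solve n_i = (1/n_f² − 0.050154321)^(−1/2) and check whether it is a whole number:
  n_f = 1: 1/n_i² = 1.000000000 − 0.050154321 = 0.949845679 → n_i = 1.026  (not an integer) ✗
  n_f = 2: 1/n_i² = 0.250000000 − 0.050154321 = 0.199845679 → n_i = 2.237  (not an integer) ✗
  n_f = 3: 1/n_i² = 0.111111111 − 0.050154321 = 0.060956790 → n_i = 4.050  (not an integer) ✗
  n_f = 4: 1/n_i² = 0.062500000 − 0.050154321 = 0.012345679 → n_i = 9.000  → integer, n_i = 9 ✓

Only n_f = 4 gives an integer upper level, n_i = 9.

The transition is from n = 9 to n = 4 (emission).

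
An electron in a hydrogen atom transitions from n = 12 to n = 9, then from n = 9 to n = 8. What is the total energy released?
0.1181 eV

The energy levels of hydrogen are E_n = -13.6057 / n² eV.

First transition (12 → 9):
ΔE₁ = |E_9 - E_12|
ΔE₁ = |-0.1679716049 - (-0.0944840278)| = 0.0734876 eV

Second transition (9 → 8):
ΔE₂ = |E_8 - E_9|
ΔE₂ = |-0.2125890625 - (-0.1679716049)| = 0.0446175 eV

Total energy released:
E_total = ΔE₁ + ΔE₂ = 0.0734876 + 0.0446175 = 0.1181 eV

Note: This equals the direct transition 12 → 8: 0.1181 eV ✓
Energy is conserved regardless of the path taken.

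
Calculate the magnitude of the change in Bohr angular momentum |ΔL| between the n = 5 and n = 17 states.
1.2655e-33 J·s (or 12ℏ)

In the Bohr model, L_n = nℏ where ℏ = 1.054572e-34 J·s.

L_17 = 17ℏ = 1.792772e-33 J·s
L_5 = 5ℏ = 5.272860e-34 J·s

ΔL = L_17 - L_5 = (17 - 5)ℏ = 12ℏ
ΔL = 12 × 1.054572e-34 J·s = 1.2655e-33 J·s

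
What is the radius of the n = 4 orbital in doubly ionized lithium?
0.282228 nm (or 2.822278 Å)

The Bohr radius formula is:
r_n = n² a₀ / Z

where a₀ = 0.052917721 nm is the Bohr radius.

For Li²⁺ (Z = 3) at n = 4:
r_4 = 4² × 0.052917721 nm / 3
r_4 = 16 × 0.052917721 nm / 3
r_4 = 0.8466835 nm / 3
r_4 = 0.282228 nm

The electron orbits at approximately 0.282228 nm from the nucleus.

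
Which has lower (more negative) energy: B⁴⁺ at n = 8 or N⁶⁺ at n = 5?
N⁶⁺ at n = 5 (E = -26.66717 eV)

Using E_n = -13.6057 Z² / n² eV:

B⁴⁺ (Z = 5) at n = 8:
E = -13.6057 × 5² / 8² = -13.6057 × 25 / 64 = -5.31472656 eV

N⁶⁺ (Z = 7) at n = 5:
E = -13.6057 × 7² / 5² = -13.6057 × 49 / 25 = -26.66717200 eV

Since -26.66717200 eV < -5.31472656 eV,
N⁶⁺ at n = 5 is more tightly bound (requires more energy to ionize).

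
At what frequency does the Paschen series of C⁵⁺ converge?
1.31594e+16 Hz

The series limit corresponds to the transition from n = ∞ to n = 3.
This is the highest energy (shortest wavelength) transition in the Paschen series.

E_∞ = 0 eV
E_3 = -13.6057 × 6² / 3² = -54.4228000 eV

Energy at series limit:
ΔE = E_∞ - E_3 = 0 - (-54.4228000) = 54.4228000 eV
E = 54.4228000 eV × (1.602177 × 10⁻¹⁹ J/eV) = 8.7194958e-18 J
f = E/h = 8.7194958e-18 J / (6.62607 × 10⁻³⁴ J·s) = 1.31594e+16 Hz

This energy equals the ionization energy from the n = 3 state of C⁵⁺.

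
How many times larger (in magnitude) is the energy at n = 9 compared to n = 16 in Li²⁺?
3.160494

Using E_n = -13.6057 Z² / n² eV with Z = 3:

E_9 = -13.6057 × 3² / 9² = -122.4513 / 81 = -1.511744444444 eV
E_16 = -13.6057 × 3² / 16² = -122.4513 / 256 = -0.478325390625 eV

The ratio is:
E_9/E_16 = (-1.511744444444) / (-0.478325390625)
E_9/E_16 = (-122.4513/81) / (-122.4513/256)
E_9/E_16 = 256/81
E_9/E_16 = 3.160494
(Note: the Z² factors cancel in the ratio.)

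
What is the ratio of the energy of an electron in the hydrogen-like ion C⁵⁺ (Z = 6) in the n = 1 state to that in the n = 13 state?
169.000

Using E_n = -13.6057 Z² / n² eV with Z = 6:

E_1 = -13.6057 × 6² / 1² = -489.8052 / 1 = -489.805200000 eV
E_13 = -13.6057 × 6² / 13² = -489.8052 / 169 = -2.898255621 eV

The ratio is:
E_1/E_13 = (-489.805200000) / (-2.898255621)
E_1/E_13 = (-489.8052/1) / (-489.8052/169)
E_1/E_13 = 169/1
E_1/E_13 = 169.000
(Note: the Z² factors cancel in the ratio.)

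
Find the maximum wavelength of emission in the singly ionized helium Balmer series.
164.027724 nm

The longest wavelength corresponds to the smallest energy transition in the series.
The Balmer series has all transitions ending at n_f = 2.

For He⁺ (Z = 2), the first line (α-line) is the jump from n = 3 to n = 2:
E_3 = -13.6057 × 2² / 3² = -6.0469777778 eV
E_2 = -13.6057 × 2² / 2² = -13.6057000000 eV
ΔE = E_3 - E_2 = 7.5587222222 eV

λ = hc/E = 1239.84 eV·nm / 7.5587222222 eV
λ = 164.027724 nm

This is the α-line of the Balmer series in He⁺.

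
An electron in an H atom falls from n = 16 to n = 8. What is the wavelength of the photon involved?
7776.129 nm

First, find the transition energy using E_n = -13.6057 / n² eV:
E_16 = -13.6057 / 16² = -0.053147266 eV
E_8 = -13.6057 / 8² = -0.212589063 eV

Photon energy: |ΔE| = |E_8 - E_16| = 0.159441797 eV

Convert to wavelength using E = hc/λ with hc = 1239.84 eV·nm:
λ = hc/E = 1239.84 eV·nm / 0.159441797 eV
λ = 7776.129 nm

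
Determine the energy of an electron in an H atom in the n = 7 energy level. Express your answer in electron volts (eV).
-0.277667 eV

The energy levels of a hydrogen-like atom are given by:
E_n = -13.6057 eV / n²

For n = 7:
E_7 = -13.6057 eV / 7²
E_7 = -13.6057 eV / 49
E_7 = -0.277667 eV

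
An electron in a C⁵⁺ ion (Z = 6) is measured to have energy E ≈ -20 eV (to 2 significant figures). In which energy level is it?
n = 5

The exact energy levels follow E_n = -13.6057 Z² / n² eV with Z = 6.

The measured value (-20 eV) is reported to only 2 significant figures, so we must test candidate n values and see which one matches to that precision.

Candidate energies:
  n = 3:  E = -13.6057 × 6² / 3² = -54.42280 eV
  n = 4:  E = -13.6057 × 6² / 4² = -30.61283 eV
  n = 5:  E = -13.6057 × 6² / 5² = -19.59221 eV  ← matches
  n = 6:  E = -13.6057 × 6² / 6² = -13.60570 eV
  n = 7:  E = -13.6057 × 6² / 7² = -9.99602 eV

Checking against the measurement of -20 eV (2 sig figs), only n = 5 agrees:
E_5 = -19.59221 eV, which rounds to -20 eV ✓

Therefore n = 5.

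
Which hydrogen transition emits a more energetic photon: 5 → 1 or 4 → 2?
5 → 1

Calculate the energy for each transition:

Transition 5 → 1:
ΔE₁ = |E_1 - E_5| = |-13.6057/1² - (-13.6057/5²)|
ΔE₁ = |-13.605700000 - (-0.544228000)| = 13.061472 eV

Transition 4 → 2:
ΔE₂ = |E_2 - E_4| = |-13.6057/2² - (-13.6057/4²)|
ΔE₂ = |-3.401425000 - (-0.850356250)| = 2.551069 eV

Since 13.061472 eV > 2.551069 eV, the transition 5 → 1 emits the more energetic photon.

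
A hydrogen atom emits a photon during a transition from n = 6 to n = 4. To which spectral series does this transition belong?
Brackett series

The spectral series in hydrogen are named based on the final (lower) energy level:
- Lyman series: n_final = 1 (ultraviolet)
- Balmer series: n_final = 2 (visible/near-UV)
- Paschen series: n_final = 3 (infrared)
- Brackett series: n_final = 4 (infrared)
- Pfund series: n_final = 5 (far infrared)

Since this transition ends at n = 4, it belongs to the Brackett series.

For reference, this 6 → 4 line has photon energy
ΔE = 13.6057 eV × (1/4² - 1/6²) = 0.47242014 eV,
corresponding to wavelength λ = hc/ΔE = 1239.84 eV·nm / 0.47242014 eV = 2624.44 nm in the infrared region.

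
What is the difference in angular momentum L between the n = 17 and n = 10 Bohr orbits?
7.3820e-34 J·s (or 7ℏ)

In the Bohr model, L_n = nℏ where ℏ = 1.054572e-34 J·s.

L_17 = 17ℏ = 1.792772e-33 J·s
L_10 = 10ℏ = 1.054572e-33 J·s

ΔL = L_17 - L_10 = (17 - 10)ℏ = 7ℏ
ΔL = 7 × 1.054572e-34 J·s = 7.3820e-34 J·s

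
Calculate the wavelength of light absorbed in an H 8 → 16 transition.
7776.12912 nm

First, find the transition energy using E_n = -13.6057 / n² eV:
E_8 = -13.6057 / 8² = -0.21258906250 eV
E_16 = -13.6057 / 16² = -0.05314726563 eV

Photon energy: |ΔE| = |E_16 - E_8| = 0.15944179687 eV

Convert to wavelength using E = hc/λ with hc = 1239.84 eV·nm:
λ = hc/E = 1239.84 eV·nm / 0.15944179687 eV
λ = 7776.12912 nm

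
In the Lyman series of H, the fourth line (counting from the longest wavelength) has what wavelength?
94.9235 nm

The lines of a series are numbered from the longest wavelength (smallest ΔE) outward; the fourth line is the transition from n = n_f + 4 to n_f.
The Lyman series has all transitions ending at n_f = 1.

For H, the fourth line (δ-line) is the jump from n = 5 to n = 1:
E_5 = -13.6057 / 5² = -0.544228 eV
E_1 = -13.6057 / 1² = -13.605700 eV
ΔE = E_5 - E_1 = 13.061472 eV

λ = hc/E = 1239.84 eV·nm / 13.061472 eV
λ = 94.9235 nm

This is the δ-line of the Lyman series in H.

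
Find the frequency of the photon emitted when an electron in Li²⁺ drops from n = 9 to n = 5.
8.188e+14 Hz

First, find the transition energy:
E_9 = -13.6057 × 3² / 9² = -1.511744 eV
E_5 = -13.6057 × 3² / 5² = -4.898052 eV
|ΔE| = |E_5 - E_9| = 3.386308 eV

Convert to Joules: E = 3.386308 eV × (1.602177 × 10⁻¹⁹ J/eV) = 5.42546e-19 J

Using E = hf:
f = E/h = 5.42546e-19 J / (6.62607 × 10⁻³⁴ J·s)
f = 8.188e+14 Hz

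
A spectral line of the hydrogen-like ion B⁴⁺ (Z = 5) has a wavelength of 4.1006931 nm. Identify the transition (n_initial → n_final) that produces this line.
n = 3 → n = 1

First, find the photon energy from the wavelength (hc = 1239.84 eV·nm):
E = hc/λ = 1239.84 eV·nm / 4.1006931 nm = 302.34889 eV

The energy levels of B⁴⁺ satisfy E_n = -13.6057 × 5² / n² eV, so an emission n_i → n_f releases
ΔE = 13.6057 × 5² × (1/n_f² − 1/n_i²) eV.

Setting ΔE equal to the photon energy:
1/n_f² − 1/n_i² = 302.34889 / (13.6057 × 5²) = 0.88888889

Since 1/n_i² must be positive, we need 1/n_f² > 0.88888889, i.e. n_f ≤ 1. For each allowed n_f, solve n_i = (1/n_f² − 0.88888889)^(−1/2) and check whether it is a whole number:
  n_f = 1: 1/n_i² = 1.00000000 − 0.88888889 = 0.11111111 → n_i = 3.000  → integer, n_i = 3 ✓

Only n_f = 1 gives an integer upper level, n_i = 3.

The transition is from n = 3 to n = 1 (emission).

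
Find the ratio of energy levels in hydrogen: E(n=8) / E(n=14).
3.062500

Using E_n = -13.6057 Z² / n² eV with Z = 1:

E_8 = -13.6057 / 8² = -13.6057 / 64 = -0.212589062500 eV
E_14 = -13.6057 / 14² = -13.6057 / 196 = -0.069416836735 eV

The ratio is:
E_8/E_14 = (-0.212589062500) / (-0.069416836735)
E_8/E_14 = (-13.6057/64) / (-13.6057/196)
E_8/E_14 = 196/64
E_8/E_14 = 3.062500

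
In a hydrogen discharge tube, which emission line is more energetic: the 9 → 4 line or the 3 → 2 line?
3 → 2

Calculate the energy for each transition:

Transition 9 → 4:
ΔE₁ = |E_4 - E_9| = |-13.6057/4² - (-13.6057/9²)|
ΔE₁ = |-0.85035625000 - (-0.16797160494)| = 0.68238465 eV

Transition 3 → 2:
ΔE₂ = |E_2 - E_3| = |-13.6057/2² - (-13.6057/3²)|
ΔE₂ = |-3.40142500000 - (-1.51174444444)| = 1.88968056 eV

Since 1.88968056 eV > 0.68238465 eV, the transition 3 → 2 emits the more energetic photon.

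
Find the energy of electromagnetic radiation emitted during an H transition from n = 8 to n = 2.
3.19 eV

The energy levels are E_n = -13.6057 eV / n².

Energy at n = 8: E_8 = -13.6057 / 8² = -0.21259 eV
Energy at n = 2: E_2 = -13.6057 / 2² = -3.40143 eV

For emission (electron falling to lower state), the photon energy is:
E_photon = E_8 - E_2 = |-0.21259 - (-3.40143)|
E_photon = 3.19 eV

This energy is carried away by the emitted photon.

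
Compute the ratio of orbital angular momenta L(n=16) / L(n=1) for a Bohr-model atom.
16.00000

In the Bohr model, L_n = nℏ, so the ratio is purely the ratio of quantum numbers:

L_16/L_1 = 16ℏ / 1ℏ = 16/1 = 16.00000

The angular momentum scales linearly with n.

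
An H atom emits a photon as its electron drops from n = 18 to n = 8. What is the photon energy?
0.1706 eV

The energy levels are E_n = -13.6057 eV / n².

Energy at n = 18: E_18 = -13.6057 / 18² = -0.0419929 eV
Energy at n = 8: E_8 = -13.6057 / 8² = -0.2125891 eV

For emission (electron falling to lower state), the photon energy is:
E_photon = E_18 - E_8 = |-0.0419929 - (-0.2125891)|
E_photon = 0.1706 eV

This energy is carried away by the emitted photon.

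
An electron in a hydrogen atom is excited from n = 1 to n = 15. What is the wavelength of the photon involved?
91.53333 nm

First, find the transition energy using E_n = -13.6057 / n² eV:
E_1 = -13.6057 / 1² = -13.6057000 eV
E_15 = -13.6057 / 15² = -0.0604698 eV

Photon energy: |ΔE| = |E_15 - E_1| = 13.5452302 eV

Convert to wavelength using E = hc/λ with hc = 1239.84 eV·nm:
λ = hc/E = 1239.84 eV·nm / 13.5452302 eV
λ = 91.53333 nm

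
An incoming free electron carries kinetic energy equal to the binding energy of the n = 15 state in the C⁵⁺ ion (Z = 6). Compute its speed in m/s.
8.7508e+05 m/s (or 0.2919% of c)

The binding energy at n = 15 for C⁵⁺ is:
E_15 = -13.6057 × 6²/15² = -2.1769120 eV
|E_15| = 2.1769120 eV

Convert to Joules:
KE = 2.1769120 eV × (1.602177 × 10⁻¹⁹ J/eV) = 3.487798e-19 J

Using KE = ½mv²:
v = √(2·KE/m_e)
v = √(2 × 3.487798e-19 J / 9.10938 × 10⁻³¹ kg)
v = 8.7508e+05 m/s

This is approximately 0.2919% the speed of light.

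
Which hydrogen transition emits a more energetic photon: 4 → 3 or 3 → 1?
3 → 1

Calculate the energy for each transition:

Transition 4 → 3:
ΔE₁ = |E_3 - E_4| = |-13.6057/3² - (-13.6057/4²)|
ΔE₁ = |-1.51174444444 - (-0.85035625000)| = 0.66138819 eV

Transition 3 → 1:
ΔE₂ = |E_1 - E_3| = |-13.6057/1² - (-13.6057/3²)|
ΔE₂ = |-13.60570000000 - (-1.51174444444)| = 12.09395556 eV

Since 12.09395556 eV > 0.66138819 eV, the transition 3 → 1 emits the more energetic photon.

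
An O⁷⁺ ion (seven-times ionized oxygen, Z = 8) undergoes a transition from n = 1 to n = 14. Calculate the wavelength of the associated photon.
1.43 nm

First, find the transition energy using E_n = -13.6057 Z² / n² eV:
E_1 = -13.6057 × 8² / 1² = -870.7648 eV
E_14 = -13.6057 × 8² / 14² = -4.4427 eV

Photon energy: |ΔE| = |E_14 - E_1| = 866.3221 eV

Convert to wavelength using E = hc/λ with hc = 1239.84 eV·nm:
λ = hc/E = 1239.84 eV·nm / 866.3221 eV
λ = 1.43 nm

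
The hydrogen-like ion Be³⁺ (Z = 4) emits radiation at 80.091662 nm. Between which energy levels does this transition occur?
n = 5 → n = 3

First, find the photon energy from the wavelength (hc = 1239.84 eV·nm):
E = hc/λ = 1239.84 eV·nm / 80.091662 nm = 15.480263 eV

The energy levels of Be³⁺ satisfy E_n = -13.6057 × 4² / n² eV, so an emission n_i → n_f releases
ΔE = 13.6057 × 4² × (1/n_f² − 1/n_i²) eV.

Setting ΔE equal to the photon energy:
1/n_f² − 1/n_i² = 15.480263 / (13.6057 × 4²) = 0.071111111

Since 1/n_i² must be positive, we need 1/n_f² > 0.071111111, i.e. n_f ≤ 3. For each allowed n_f, solve n_i = (1/n_f² − 0.071111111)^(−1/2) and check whether it is a whole number:
  n_f = 1: 1/n_i² = 1.000000000 − 0.071111111 = 0.928888889 → n_i = 1.038  (not an integer) ✗
  n_f = 2: 1/n_i² = 0.250000000 − 0.071111111 = 0.178888889 → n_i = 2.364  (not an integer) ✗
  n_f = 3: 1/n_i² = 0.111111111 − 0.071111111 = 0.040000000 → n_i = 5.000  → integer, n_i = 5 ✓

Only n_f = 3 gives an integer upper level, n_i = 5.

The transition is from n = 5 to n = 3 (emission).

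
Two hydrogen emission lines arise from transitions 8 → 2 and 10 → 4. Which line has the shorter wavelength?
8 → 2

Calculate the energy for each transition:

Transition 8 → 2:
ΔE₁ = |E_2 - E_8| = |-13.6057/2² - (-13.6057/8²)|
ΔE₁ = |-3.40142500 - (-0.21258906)| = 3.18884 eV

Transition 10 → 4:
ΔE₂ = |E_4 - E_10| = |-13.6057/4² - (-13.6057/10²)|
ΔE₂ = |-0.85035625 - (-0.13605700)| = 0.71430 eV

Since 3.18884 eV > 0.71430 eV, the transition 8 → 2 emits the more energetic photon.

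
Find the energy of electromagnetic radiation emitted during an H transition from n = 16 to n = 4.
0.797 eV

The energy levels are E_n = -13.6057 eV / n².

Energy at n = 16: E_16 = -13.6057 / 16² = -0.053147 eV
Energy at n = 4: E_4 = -13.6057 / 4² = -0.850356 eV

For emission (electron falling to lower state), the photon energy is:
E_photon = E_16 - E_4 = |-0.053147 - (-0.850356)|
E_photon = 0.797 eV

This energy is carried away by the emitted photon.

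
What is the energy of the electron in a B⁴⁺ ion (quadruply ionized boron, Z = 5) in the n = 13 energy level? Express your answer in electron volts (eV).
-2.013 eV

The energy levels of a hydrogen-like atom are given by:
E_n = -13.6057 Z² / n² eV  (with Z = 5 for B⁴⁺)

For n = 13:
E_13 = -13.6057 × 5² / 13²
E_13 = -13.6057 × 25 / 169
E_13 = -2.013 eV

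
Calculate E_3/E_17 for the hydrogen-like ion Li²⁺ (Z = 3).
32.1111

Using E_n = -13.6057 Z² / n² eV with Z = 3:

E_3 = -13.6057 × 3² / 3² = -122.4513 / 9 = -13.6057000000 eV
E_17 = -13.6057 × 3² / 17² = -122.4513 / 289 = -0.4237069204 eV

The ratio is:
E_3/E_17 = (-13.6057000000) / (-0.4237069204)
E_3/E_17 = (-122.4513/9) / (-122.4513/289)
E_3/E_17 = 289/9
E_3/E_17 = 32.1111
(Note: the Z² factors cancel in the ratio.)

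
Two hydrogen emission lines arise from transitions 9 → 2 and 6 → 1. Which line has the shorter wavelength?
6 → 1

Calculate the energy for each transition:

Transition 9 → 2:
ΔE₁ = |E_2 - E_9| = |-13.6057/2² - (-13.6057/9²)|
ΔE₁ = |-3.40142500000 - (-0.16797160494)| = 3.23345340 eV

Transition 6 → 1:
ΔE₂ = |E_1 - E_6| = |-13.6057/1² - (-13.6057/6²)|
ΔE₂ = |-13.60570000000 - (-0.37793611111)| = 13.22776389 eV

Since 13.22776389 eV > 3.23345340 eV, the transition 6 → 1 emits the more energetic photon.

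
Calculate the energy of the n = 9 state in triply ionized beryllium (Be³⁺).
-2.6875 eV

For hydrogen-like ions, the energy levels scale with Z²:
E_n = -13.6057 Z² / n² eV

For Be³⁺ (Z = 4) at n = 9:
E_9 = -13.6057 × 4² / 9²
E_9 = -13.6057 × 16 / 81
E_9 = -217.6912 / 81
E_9 = -2.6875 eV

The energy is 16 times more negative than hydrogen at the same n due to the stronger nuclear charge.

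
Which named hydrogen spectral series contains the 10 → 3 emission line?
Paschen series

The spectral series in hydrogen are named based on the final (lower) energy level:
- Lyman series: n_final = 1 (ultraviolet)
- Balmer series: n_final = 2 (visible/near-UV)
- Paschen series: n_final = 3 (infrared)
- Brackett series: n_final = 4 (infrared)
- Pfund series: n_final = 5 (far infrared)

Since this transition ends at n = 3, it belongs to the Paschen series.

For reference, this 10 → 3 line has photon energy
ΔE = 13.6057 eV × (1/3² - 1/10²) = 1.3756874 eV,
corresponding to wavelength λ = hc/ΔE = 1239.84 eV·nm / 1.3756874 eV = 901.251 nm in the infrared region.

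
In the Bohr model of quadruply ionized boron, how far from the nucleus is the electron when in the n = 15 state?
2.3813 nm (or 23.8130 Å)

The Bohr radius formula is:
r_n = n² a₀ / Z

where a₀ = 0.0529177 nm is the Bohr radius.

For B⁴⁺ (Z = 5) at n = 15:
r_15 = 15² × 0.0529177 nm / 5
r_15 = 225 × 0.0529177 nm / 5
r_15 = 11.90648 nm / 5
r_15 = 2.3813 nm

The electron orbits at approximately 2.3813 nm from the nucleus.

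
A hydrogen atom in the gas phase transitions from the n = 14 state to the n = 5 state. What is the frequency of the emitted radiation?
1.14809e+14 Hz

First, find the transition energy:
E_14 = -13.6057 / 14² = -0.069416837 eV
E_5 = -13.6057 / 5² = -0.544228000 eV
|ΔE| = |E_5 - E_14| = 0.474811163 eV

Convert to Joules: E = 0.474811163 eV × (1.602177 × 10⁻¹⁹ J/eV) = 7.6073152e-20 J

Using E = hf:
f = E/h = 7.6073152e-20 J / (6.62607 × 10⁻³⁴ J·s)
f = 1.14809e+14 Hz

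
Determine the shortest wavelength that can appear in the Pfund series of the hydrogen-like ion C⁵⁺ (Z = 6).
63.282301 nm

The series limit corresponds to the transition from n = ∞ to n = 5.
This is the highest energy (shortest wavelength) transition in the Pfund series.

E_∞ = 0 eV
E_5 = -13.6057 × 6² / 5² = -19.59220800 eV

Energy at series limit:
ΔE = E_∞ - E_5 = 0 - (-19.59220800) = 19.59220800 eV
λ = hc/E = 1239.84 eV·nm / 19.59220800 eV = 63.282301 nm

This energy equals the ionization energy from the n = 5 state of C⁵⁺.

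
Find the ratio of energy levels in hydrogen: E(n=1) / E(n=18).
324.000000

Using E_n = -13.6057 Z² / n² eV with Z = 1:

E_1 = -13.6057 / 1² = -13.6057 / 1 = -13.605700000000 eV
E_18 = -13.6057 / 18² = -13.6057 / 324 = -0.041992901235 eV

The ratio is:
E_1/E_18 = (-13.605700000000) / (-0.041992901235)
E_1/E_18 = (-13.6057/1) / (-13.6057/324)
E_1/E_18 = 324/1
E_1/E_18 = 324.000000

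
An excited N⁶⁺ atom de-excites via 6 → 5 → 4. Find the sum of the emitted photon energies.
23.1486 eV

The energy levels of N⁶⁺ are E_n = -13.6057 × 7² / n² eV.

First transition (6 → 5):
ΔE₁ = |E_5 - E_6|
ΔE₁ = |-26.6671720000 - (-18.5188694444)| = 8.1483026 eV

Second transition (5 → 4):
ΔE₂ = |E_4 - E_5|
ΔE₂ = |-41.6674562500 - (-26.6671720000)| = 15.0002843 eV

Total energy released:
E_total = ΔE₁ + ΔE₂ = 8.1483026 + 15.0002843 = 23.1486 eV

Note: This equals the direct transition 6 → 4: 23.1486 eV ✓
Energy is conserved regardless of the path taken.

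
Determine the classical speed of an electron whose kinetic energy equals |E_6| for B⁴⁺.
1.82308e+06 m/s (or 0.608113% of c)

The binding energy at n = 6 for B⁴⁺ is:
E_6 = -13.6057 × 5²/6² = -9.44840278 eV
|E_6| = 9.44840278 eV

Convert to Joules:
KE = 9.44840278 eV × (1.602177 × 10⁻¹⁹ J/eV) = 1.5138014e-18 J

Using KE = ½mv²:
v = √(2·KE/m_e)
v = √(2 × 1.5138014e-18 J / 9.10938 × 10⁻³¹ kg)
v = 1.82308e+06 m/s

This is approximately 0.608113% the speed of light.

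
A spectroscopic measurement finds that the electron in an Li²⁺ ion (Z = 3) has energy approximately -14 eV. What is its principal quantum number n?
n = 3

The exact energy levels follow E_n = -13.6057 Z² / n² eV with Z = 3.

The measured value (-14 eV) is reported to only 2 significant figures, so we must test candidate n values and see which one matches to that precision.

Candidate energies:
  n = 1:  E = -13.6057 × 3² / 1² = -122.45130 eV
  n = 2:  E = -13.6057 × 3² / 2² = -30.61283 eV
  n = 3:  E = -13.6057 × 3² / 3² = -13.60570 eV  ← matches
  n = 4:  E = -13.6057 × 3² / 4² = -7.65321 eV
  n = 5:  E = -13.6057 × 3² / 5² = -4.89805 eV

Checking against the measurement of -14 eV (2 sig figs), only n = 3 agrees:
E_3 = -13.60570 eV, which rounds to -14 eV ✓

Therefore n = 3.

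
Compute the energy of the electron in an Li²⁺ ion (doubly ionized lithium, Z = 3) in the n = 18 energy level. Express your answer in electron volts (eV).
-0.3779 eV

The energy levels of a hydrogen-like atom are given by:
E_n = -13.6057 Z² / n² eV  (with Z = 3 for Li²⁺)

For n = 18:
E_18 = -13.6057 × 3² / 18²
E_18 = -13.6057 × 9 / 324
E_18 = -0.3779 eV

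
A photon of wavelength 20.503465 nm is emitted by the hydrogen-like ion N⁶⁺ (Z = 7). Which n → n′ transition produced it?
n = 7 → n = 3

First, find the photon energy from the wavelength (hc = 1239.84 eV·nm):
E = hc/λ = 1239.84 eV·nm / 20.503465 nm = 60.469779 eV

The energy levels of N⁶⁺ satisfy E_n = -13.6057 × 7² / n² eV, so an emission n_i → n_f releases
ΔE = 13.6057 × 7² × (1/n_f² − 1/n_i²) eV.

Setting ΔE equal to the photon energy:
1/n_f² − 1/n_i² = 60.469779 / (13.6057 × 7²) = 0.090702950

Since 1/n_i² must be positive, we need 1/n_f² > 0.090702950, i.e. n_f ≤ 3. For each allowed n_f, solve n_i = (1/n_f² − 0.090702950)^(−1/2) and check whether it is a whole number:
  n_f = 1: 1/n_i² = 1.000000000 − 0.090702950 = 0.909297050 → n_i = 1.049  (not an integer) ✗
  n_f = 2: 1/n_i² = 0.250000000 − 0.090702950 = 0.159297050 → n_i = 2.506  (not an integer) ✗
  n_f = 3: 1/n_i² = 0.111111111 − 0.090702950 = 0.020408161 → n_i = 7.000  → integer, n_i = 7 ✓

Only n_f = 3 gives an integer upper level, n_i = 7.

The transition is from n = 7 to n = 3 (emission).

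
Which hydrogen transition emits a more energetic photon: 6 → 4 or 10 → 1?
10 → 1

Calculate the energy for each transition:

Transition 6 → 4:
ΔE₁ = |E_4 - E_6| = |-13.6057/4² - (-13.6057/6²)|
ΔE₁ = |-0.85035625 - (-0.37793611)| = 0.47242 eV

Transition 10 → 1:
ΔE₂ = |E_1 - E_10| = |-13.6057/1² - (-13.6057/10²)|
ΔE₂ = |-13.60570000 - (-0.13605700)| = 13.46964 eV

Since 13.46964 eV > 0.47242 eV, the transition 10 → 1 emits the more energetic photon.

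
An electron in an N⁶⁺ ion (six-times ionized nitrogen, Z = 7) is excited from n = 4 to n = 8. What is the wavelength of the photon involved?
39.67413 nm

First, find the transition energy using E_n = -13.6057 Z² / n² eV:
E_4 = -13.6057 × 7² / 4² = -41.6674563 eV
E_8 = -13.6057 × 7² / 8² = -10.4168641 eV

Photon energy: |ΔE| = |E_8 - E_4| = 31.2505922 eV

Convert to wavelength using E = hc/λ with hc = 1239.84 eV·nm:
λ = hc/E = 1239.84 eV·nm / 31.2505922 eV
λ = 39.67413 nm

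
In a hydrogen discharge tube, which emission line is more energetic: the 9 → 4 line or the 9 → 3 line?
9 → 3

Calculate the energy for each transition:

Transition 9 → 4:
ΔE₁ = |E_4 - E_9| = |-13.6057/4² - (-13.6057/9²)|
ΔE₁ = |-0.85035625 - (-0.16797160)| = 0.68238 eV

Transition 9 → 3:
ΔE₂ = |E_3 - E_9| = |-13.6057/3² - (-13.6057/9²)|
ΔE₂ = |-1.51174444 - (-0.16797160)| = 1.34377 eV

Since 1.34377 eV > 0.68238 eV, the transition 9 → 3 emits the more energetic photon.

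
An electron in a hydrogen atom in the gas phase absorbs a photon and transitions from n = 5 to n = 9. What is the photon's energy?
0.376 eV

The energy levels of a hydrogen-like atom are E_n = -13.6057 eV / n².

Energy at n = 5: E_5 = -13.6057 / 5² = -0.544228 eV
Energy at n = 9: E_9 = -13.6057 / 9² = -0.167972 eV

The excitation energy is the difference:
ΔE = E_9 - E_5
ΔE = -0.167972 - (-0.544228)
ΔE = 0.376 eV

Since this is positive, energy must be absorbed (photon absorption).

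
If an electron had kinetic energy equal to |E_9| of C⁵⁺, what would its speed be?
1.458e+06 m/s (or 0.4865% of c)

The binding energy at n = 9 for C⁵⁺ is:
E_9 = -13.6057 × 6²/9² = -6.046978 eV
|E_9| = 6.046978 eV

Convert to Joules:
KE = 6.046978 eV × (1.602177 × 10⁻¹⁹ J/eV) = 9.68833e-19 J

Using KE = ½mv²:
v = √(2·KE/m_e)
v = √(2 × 9.68833e-19 J / 9.10938 × 10⁻³¹ kg)
v = 1.458e+06 m/s

This is approximately 0.4865% the speed of light.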